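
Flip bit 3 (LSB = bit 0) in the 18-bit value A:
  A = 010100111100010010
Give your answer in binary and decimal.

Mask = 1 << 3 = 000000000000001000
Bit 3 of A is 0; XOR with the mask flips it to 1.
  010100111100010010
^ 000000000000001000
--------------------
  010100111100011010

Answer: 010100111100011010 (85786)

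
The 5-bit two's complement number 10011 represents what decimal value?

MSB is 1, so the value is negative. Find the magnitude:
1. Invert bits:  01100
2. Add 1:        01101  = 13
3. Apply sign:   -13

Answer: -13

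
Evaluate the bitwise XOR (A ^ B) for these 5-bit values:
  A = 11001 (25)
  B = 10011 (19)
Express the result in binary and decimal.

Apply ^ to each column (1 where bits differ):
  11001
^ 10011
-------
  01010

Answer: 01010 (10)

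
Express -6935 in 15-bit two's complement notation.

1. Binary of +6935:  001101100010111
2. Invert bits:     110010011101000
3. Add 1:           110010011101001

Answer: 110010011101001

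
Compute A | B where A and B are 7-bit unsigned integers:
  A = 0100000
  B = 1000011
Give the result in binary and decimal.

Apply | to each column (1 where either bit is 1):
  0100000
| 1000011
---------
  1100011

Answer: 1100011 (99)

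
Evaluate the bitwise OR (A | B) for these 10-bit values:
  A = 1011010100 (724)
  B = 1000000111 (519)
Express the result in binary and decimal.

Apply | to each column (1 where either bit is 1):
  1011010100
| 1000000111
------------
  1011010111

Answer: 1011010111 (727)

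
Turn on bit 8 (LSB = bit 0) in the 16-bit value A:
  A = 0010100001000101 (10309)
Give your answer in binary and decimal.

Mask = 1 << 8 = 0000000100000000
Bit 8 of A is 0, so OR-ing with the mask flips it to 1.
  0010100001000101
| 0000000100000000
------------------
  0010100101000101

Answer: 0010100101000101 (10565)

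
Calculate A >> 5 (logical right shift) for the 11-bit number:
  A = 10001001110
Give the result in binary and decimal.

Logical shift right by 5: drop the bottom 5 bit(s), prepend 5 zero(s) on the left.
  10001001110  ->  keep [100010], discard [01110], prepend 00000
= 00000100010

Answer: 00000100010 (34)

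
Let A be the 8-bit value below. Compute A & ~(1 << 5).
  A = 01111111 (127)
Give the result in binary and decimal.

Mask = ~(1 << 5) = 11011111
Bit 5 of A is 1, so AND-ing with the mask clears it to 0.
  01111111
& 11011111
----------
  01011111

Answer: 01011111 (95)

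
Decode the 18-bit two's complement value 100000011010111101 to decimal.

MSB is 1, so the value is negative. Find the magnitude:
1. Invert bits:  011111100101000010
2. Add 1:        011111100101000011  = 129347
3. Apply sign:   -129347

Answer: -129347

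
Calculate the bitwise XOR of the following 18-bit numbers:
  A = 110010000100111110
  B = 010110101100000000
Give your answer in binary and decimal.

Apply ^ to each column (1 where bits differ):
  110010000100111110
^ 010110101100000000
--------------------
  100100101000111110

Answer: 100100101000111110 (150078)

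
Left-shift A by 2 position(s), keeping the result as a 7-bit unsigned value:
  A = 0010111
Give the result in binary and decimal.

Shift left by 2: drop the top 2 bit(s), append 2 zero(s) on the right.
  0010111  ->  discard [00], keep [10111], append 00
= 1011100

Answer: 1011100 (92)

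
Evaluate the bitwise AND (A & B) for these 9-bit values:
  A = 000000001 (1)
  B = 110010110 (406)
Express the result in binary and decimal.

Apply & to each column (1 only where both bits are 1):
  000000001
& 110010110
-----------
  000000000

Answer: 000000000 (0)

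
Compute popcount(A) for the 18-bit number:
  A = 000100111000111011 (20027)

000100111000111011
1-bits at positions (from bit 0 = LSB): 0, 1, 3, 4, 5, 9, 10, 11, 14
Count = 9

Answer: 9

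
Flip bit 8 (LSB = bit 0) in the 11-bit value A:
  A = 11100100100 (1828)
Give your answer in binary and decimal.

Mask = 1 << 8 = 00100000000
Bit 8 of A is 1; XOR with the mask flips it to 0.
  11100100100
^ 00100000000
-------------
  11000100100

Answer: 11000100100 (1572)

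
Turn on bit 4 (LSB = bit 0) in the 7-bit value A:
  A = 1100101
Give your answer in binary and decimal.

Mask = 1 << 4 = 0010000
Bit 4 of A is 0, so OR-ing with the mask flips it to 1.
  1100101
| 0010000
---------
  1110101

Answer: 1110101 (117)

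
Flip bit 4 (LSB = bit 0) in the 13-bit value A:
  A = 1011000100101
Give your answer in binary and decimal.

Mask = 1 << 4 = 0000000010000
Bit 4 of A is 0; XOR with the mask flips it to 1.
  1011000100101
^ 0000000010000
---------------
  1011000110101

Answer: 1011000110101 (5685)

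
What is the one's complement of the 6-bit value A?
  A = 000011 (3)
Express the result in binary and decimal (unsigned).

Flip each bit (0->1, 1->0):
  000011
  111100

Answer: 111100 (60)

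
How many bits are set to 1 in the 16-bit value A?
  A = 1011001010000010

1011001010000010
1-bits at positions (from bit 0 = LSB): 1, 7, 9, 12, 13, 15
Count = 6

Answer: 6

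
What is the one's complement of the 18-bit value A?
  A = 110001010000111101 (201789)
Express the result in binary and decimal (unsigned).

Flip each bit (0->1, 1->0):
  110001010000111101
  001110101111000010

Answer: 001110101111000010 (60354)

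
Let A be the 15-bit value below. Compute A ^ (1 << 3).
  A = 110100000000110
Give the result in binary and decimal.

Mask = 1 << 3 = 000000000001000
Bit 3 of A is 0; XOR with the mask flips it to 1.
  110100000000110
^ 000000000001000
-----------------
  110100000001110

Answer: 110100000001110 (26638)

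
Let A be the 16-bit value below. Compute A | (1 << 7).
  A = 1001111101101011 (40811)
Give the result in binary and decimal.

Mask = 1 << 7 = 0000000010000000
Bit 7 of A is 0, so OR-ing with the mask flips it to 1.
  1001111101101011
| 0000000010000000
------------------
  1001111111101011

Answer: 1001111111101011 (40939)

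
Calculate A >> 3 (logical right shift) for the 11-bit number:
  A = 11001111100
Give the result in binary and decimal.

Logical shift right by 3: drop the bottom 3 bit(s), prepend 3 zero(s) on the left.
  11001111100  ->  keep [11001111], discard [100], prepend 000
= 00011001111

Answer: 00011001111 (207)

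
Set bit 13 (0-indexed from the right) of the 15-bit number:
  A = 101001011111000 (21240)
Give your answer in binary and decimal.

Mask = 1 << 13 = 010000000000000
Bit 13 of A is 0, so OR-ing with the mask flips it to 1.
  101001011111000
| 010000000000000
-----------------
  111001011111000

Answer: 111001011111000 (29432)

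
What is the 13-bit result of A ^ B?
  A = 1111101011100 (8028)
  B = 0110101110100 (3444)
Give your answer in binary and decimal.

Apply ^ to each column (1 where bits differ):
  1111101011100
^ 0110101110100
---------------
  1001000101000

Answer: 1001000101000 (4648)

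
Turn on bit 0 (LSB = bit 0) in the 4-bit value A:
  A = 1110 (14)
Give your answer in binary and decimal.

Mask = 1 << 0 = 0001
Bit 0 of A is 0, so OR-ing with the mask flips it to 1.
  1110
| 0001
------
  1111

Answer: 1111 (15)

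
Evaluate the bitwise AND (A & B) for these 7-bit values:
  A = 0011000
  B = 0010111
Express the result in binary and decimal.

Apply & to each column (1 only where both bits are 1):
  0011000
& 0010111
---------
  0010000

Answer: 0010000 (16)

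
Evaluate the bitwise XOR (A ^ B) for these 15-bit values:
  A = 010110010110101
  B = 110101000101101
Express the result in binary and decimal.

Apply ^ to each column (1 where bits differ):
  010110010110101
^ 110101000101101
-----------------
  100011010011000

Answer: 100011010011000 (18072)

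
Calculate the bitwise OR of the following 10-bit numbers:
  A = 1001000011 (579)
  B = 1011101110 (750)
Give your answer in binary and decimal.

Apply | to each column (1 where either bit is 1):
  1001000011
| 1011101110
------------
  1011101111

Answer: 1011101111 (751)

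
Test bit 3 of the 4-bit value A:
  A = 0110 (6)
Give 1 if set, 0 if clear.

Bit 3 is the 4th from the right.
  0110
  ^
That bit is 0.

Answer: 0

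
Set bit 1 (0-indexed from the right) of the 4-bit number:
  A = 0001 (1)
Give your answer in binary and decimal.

Mask = 1 << 1 = 0010
Bit 1 of A is 0, so OR-ing with the mask flips it to 1.
  0001
| 0010
------
  0011

Answer: 0011 (3)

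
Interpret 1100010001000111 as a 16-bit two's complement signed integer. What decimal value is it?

MSB is 1, so the value is negative. Find the magnitude:
1. Invert bits:  0011101110111000
2. Add 1:        0011101110111001  = 15289
3. Apply sign:   -15289

Answer: -15289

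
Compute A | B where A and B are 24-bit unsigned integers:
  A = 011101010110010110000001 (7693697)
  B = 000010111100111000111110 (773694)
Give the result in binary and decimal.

Apply | to each column (1 where either bit is 1):
  011101010110010110000001
| 000010111100111000111110
--------------------------
  011111111110111110111111

Answer: 011111111110111110111111 (8384447)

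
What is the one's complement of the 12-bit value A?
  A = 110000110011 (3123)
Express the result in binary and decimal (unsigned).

Flip each bit (0->1, 1->0):
  110000110011
  001111001100

Answer: 001111001100 (972)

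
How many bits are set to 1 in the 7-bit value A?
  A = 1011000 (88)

1011000
1-bits at positions (from bit 0 = LSB): 3, 4, 6
Count = 3

Answer: 3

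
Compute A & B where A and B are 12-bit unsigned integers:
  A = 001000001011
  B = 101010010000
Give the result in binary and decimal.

Apply & to each column (1 only where both bits are 1):
  001000001011
& 101010010000
--------------
  001000000000

Answer: 001000000000 (512)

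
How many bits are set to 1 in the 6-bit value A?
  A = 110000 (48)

110000
1-bits at positions (from bit 0 = LSB): 4, 5
Count = 2

Answer: 2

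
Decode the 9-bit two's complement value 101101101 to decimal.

MSB is 1, so the value is negative. Find the magnitude:
1. Invert bits:  010010010
2. Add 1:        010010011  = 147
3. Apply sign:   -147

Answer: -147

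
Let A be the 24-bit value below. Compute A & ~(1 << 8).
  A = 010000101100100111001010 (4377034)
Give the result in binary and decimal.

Mask = ~(1 << 8) = 111111111111111011111111
Bit 8 of A is 1, so AND-ing with the mask clears it to 0.
  010000101100100111001010
& 111111111111111011111111
--------------------------
  010000101100100011001010

Answer: 010000101100100011001010 (4376778)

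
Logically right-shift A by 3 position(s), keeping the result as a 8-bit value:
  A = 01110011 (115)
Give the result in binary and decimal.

Logical shift right by 3: drop the bottom 3 bit(s), prepend 3 zero(s) on the left.
  01110011  ->  keep [01110], discard [011], prepend 000
= 00001110

Answer: 00001110 (14)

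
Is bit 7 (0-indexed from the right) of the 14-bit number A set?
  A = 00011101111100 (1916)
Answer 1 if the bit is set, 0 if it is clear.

Bit 7 is the 8th from the right.
  00011101111100
        ^
That bit is 0.

Answer: 0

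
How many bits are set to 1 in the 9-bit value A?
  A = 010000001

010000001
1-bits at positions (from bit 0 = LSB): 0, 7
Count = 2

Answer: 2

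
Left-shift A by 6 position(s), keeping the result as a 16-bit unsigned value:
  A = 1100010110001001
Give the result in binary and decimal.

Shift left by 6: drop the top 6 bit(s), append 6 zero(s) on the right.
  1100010110001001  ->  discard [110001], keep [0110001001], append 000000
= 0110001001000000

Answer: 0110001001000000 (25152)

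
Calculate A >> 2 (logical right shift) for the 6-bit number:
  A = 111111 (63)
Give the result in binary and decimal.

Logical shift right by 2: drop the bottom 2 bit(s), prepend 2 zero(s) on the left.
  111111  ->  keep [1111], discard [11], prepend 00
= 001111

Answer: 001111 (15)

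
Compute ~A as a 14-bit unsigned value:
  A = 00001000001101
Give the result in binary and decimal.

Flip each bit (0->1, 1->0):
  00001000001101
  11110111110010

Answer: 11110111110010 (15858)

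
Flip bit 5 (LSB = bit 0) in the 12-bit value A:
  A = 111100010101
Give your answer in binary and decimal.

Mask = 1 << 5 = 000000100000
Bit 5 of A is 0; XOR with the mask flips it to 1.
  111100010101
^ 000000100000
--------------
  111100110101

Answer: 111100110101 (3893)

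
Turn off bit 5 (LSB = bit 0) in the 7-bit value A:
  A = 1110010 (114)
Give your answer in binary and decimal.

Mask = ~(1 << 5) = 1011111
Bit 5 of A is 1, so AND-ing with the mask clears it to 0.
  1110010
& 1011111
---------
  1010010

Answer: 1010010 (82)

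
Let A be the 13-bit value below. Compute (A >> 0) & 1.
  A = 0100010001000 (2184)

Bit 0 is the 1st from the right.
  0100010001000
              ^
That bit is 0.

Answer: 0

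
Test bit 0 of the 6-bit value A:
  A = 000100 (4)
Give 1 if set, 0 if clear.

Bit 0 is the 1st from the right.
  000100
       ^
That bit is 0.

Answer: 0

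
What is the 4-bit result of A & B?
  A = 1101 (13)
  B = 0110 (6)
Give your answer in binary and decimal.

Apply & to each column (1 only where both bits are 1):
  1101
& 0110
------
  0100

Answer: 0100 (4)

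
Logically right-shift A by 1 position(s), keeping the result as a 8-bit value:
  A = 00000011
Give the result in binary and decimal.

Logical shift right by 1: drop the bottom 1 bit(s), prepend 1 zero(s) on the left.
  00000011  ->  keep [0000001], discard [1], prepend 0
= 00000001

Answer: 00000001 (1)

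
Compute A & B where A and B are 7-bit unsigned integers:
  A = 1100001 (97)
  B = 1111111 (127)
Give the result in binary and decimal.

Apply & to each column (1 only where both bits are 1):
  1100001
& 1111111
---------
  1100001

Answer: 1100001 (97)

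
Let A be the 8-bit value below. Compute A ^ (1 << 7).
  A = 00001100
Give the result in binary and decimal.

Mask = 1 << 7 = 10000000
Bit 7 of A is 0; XOR with the mask flips it to 1.
  00001100
^ 10000000
----------
  10001100

Answer: 10001100 (140)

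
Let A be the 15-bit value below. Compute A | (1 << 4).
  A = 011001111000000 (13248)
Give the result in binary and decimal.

Mask = 1 << 4 = 000000000010000
Bit 4 of A is 0, so OR-ing with the mask flips it to 1.
  011001111000000
| 000000000010000
-----------------
  011001111010000

Answer: 011001111010000 (13264)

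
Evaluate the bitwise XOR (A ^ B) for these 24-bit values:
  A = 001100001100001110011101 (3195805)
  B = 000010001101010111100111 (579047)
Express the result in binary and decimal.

Apply ^ to each column (1 where bits differ):
  001100001100001110011101
^ 000010001101010111100111
--------------------------
  001110000001011001111010

Answer: 001110000001011001111010 (3675770)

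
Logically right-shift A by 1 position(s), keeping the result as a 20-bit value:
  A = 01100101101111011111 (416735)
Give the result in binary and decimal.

Logical shift right by 1: drop the bottom 1 bit(s), prepend 1 zero(s) on the left.
  01100101101111011111  ->  keep [0110010110111101111], discard [1], prepend 0
= 00110010110111101111

Answer: 00110010110111101111 (208367)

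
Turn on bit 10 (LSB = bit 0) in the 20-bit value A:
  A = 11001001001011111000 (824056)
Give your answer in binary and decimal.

Mask = 1 << 10 = 00000000010000000000
Bit 10 of A is 0, so OR-ing with the mask flips it to 1.
  11001001001011111000
| 00000000010000000000
----------------------
  11001001011011111000

Answer: 11001001011011111000 (825080)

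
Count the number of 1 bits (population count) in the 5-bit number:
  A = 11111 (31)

11111
1-bits at positions (from bit 0 = LSB): 0, 1, 2, 3, 4
Count = 5

Answer: 5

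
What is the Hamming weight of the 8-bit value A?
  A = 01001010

01001010
1-bits at positions (from bit 0 = LSB): 1, 3, 6
Count = 3

Answer: 3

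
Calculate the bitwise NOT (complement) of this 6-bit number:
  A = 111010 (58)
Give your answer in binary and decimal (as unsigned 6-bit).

Flip each bit (0->1, 1->0):
  111010
  000101

Answer: 000101 (5)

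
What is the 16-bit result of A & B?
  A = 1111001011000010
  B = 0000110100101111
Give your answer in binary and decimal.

Apply & to each column (1 only where both bits are 1):
  1111001011000010
& 0000110100101111
------------------
  0000000000000010

Answer: 0000000000000010 (2)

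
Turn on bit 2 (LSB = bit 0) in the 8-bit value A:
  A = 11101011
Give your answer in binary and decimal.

Mask = 1 << 2 = 00000100
Bit 2 of A is 0, so OR-ing with the mask flips it to 1.
  11101011
| 00000100
----------
  11101111

Answer: 11101111 (239)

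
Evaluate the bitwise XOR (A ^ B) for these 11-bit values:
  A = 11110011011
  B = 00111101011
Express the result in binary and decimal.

Apply ^ to each column (1 where bits differ):
  11110011011
^ 00111101011
-------------
  11001110000

Answer: 11001110000 (1648)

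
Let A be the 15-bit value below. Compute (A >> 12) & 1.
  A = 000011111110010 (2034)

Bit 12 is the 13th from the right.
  000011111110010
    ^
That bit is 0.

Answer: 0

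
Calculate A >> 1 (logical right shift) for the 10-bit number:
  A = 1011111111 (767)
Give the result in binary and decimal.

Logical shift right by 1: drop the bottom 1 bit(s), prepend 1 zero(s) on the left.
  1011111111  ->  keep [101111111], discard [1], prepend 0
= 0101111111

Answer: 0101111111 (383)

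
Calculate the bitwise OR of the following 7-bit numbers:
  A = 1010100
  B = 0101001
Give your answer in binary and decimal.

Apply | to each column (1 where either bit is 1):
  1010100
| 0101001
---------
  1111101

Answer: 1111101 (125)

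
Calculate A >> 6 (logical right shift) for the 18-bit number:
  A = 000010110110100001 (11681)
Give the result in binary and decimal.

Logical shift right by 6: drop the bottom 6 bit(s), prepend 6 zero(s) on the left.
  000010110110100001  ->  keep [000010110110], discard [100001], prepend 000000
= 000000000010110110

Answer: 000000000010110110 (182)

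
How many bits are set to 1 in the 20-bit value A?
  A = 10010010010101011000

10010010010101011000
1-bits at positions (from bit 0 = LSB): 3, 4, 6, 8, 10, 13, 16, 19
Count = 8

Answer: 8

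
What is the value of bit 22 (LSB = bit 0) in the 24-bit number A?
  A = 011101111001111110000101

Bit 22 is the 23rd from the right.
  011101111001111110000101
   ^
That bit is 1.

Answer: 1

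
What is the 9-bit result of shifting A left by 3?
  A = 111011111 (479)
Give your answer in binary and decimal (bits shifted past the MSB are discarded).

Shift left by 3: drop the top 3 bit(s), append 3 zero(s) on the right.
  111011111  ->  discard [111], keep [011111], append 000
= 011111000

Answer: 011111000 (248)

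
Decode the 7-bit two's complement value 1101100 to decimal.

MSB is 1, so the value is negative. Find the magnitude:
1. Invert bits:  0010011
2. Add 1:        0010100  = 20
3. Apply sign:   -20

Answer: -20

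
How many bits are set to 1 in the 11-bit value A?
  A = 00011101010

00011101010
1-bits at positions (from bit 0 = LSB): 1, 3, 5, 6, 7
Count = 5

Answer: 5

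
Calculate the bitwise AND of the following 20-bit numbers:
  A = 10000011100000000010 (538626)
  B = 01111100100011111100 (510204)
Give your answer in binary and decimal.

Apply & to each column (1 only where both bits are 1):
  10000011100000000010
& 01111100100011111100
----------------------
  00000000100000000000

Answer: 00000000100000000000 (2048)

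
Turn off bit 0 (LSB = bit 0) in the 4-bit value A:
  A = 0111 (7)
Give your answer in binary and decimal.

Mask = ~(1 << 0) = 1110
Bit 0 of A is 1, so AND-ing with the mask clears it to 0.
  0111
& 1110
------
  0110

Answer: 0110 (6)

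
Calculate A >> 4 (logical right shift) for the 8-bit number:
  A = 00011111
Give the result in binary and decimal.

Logical shift right by 4: drop the bottom 4 bit(s), prepend 4 zero(s) on the left.
  00011111  ->  keep [0001], discard [1111], prepend 0000
= 00000001

Answer: 00000001 (1)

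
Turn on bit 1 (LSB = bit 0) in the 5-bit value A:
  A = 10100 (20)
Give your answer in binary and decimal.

Mask = 1 << 1 = 00010
Bit 1 of A is 0, so OR-ing with the mask flips it to 1.
  10100
| 00010
-------
  10110

Answer: 10110 (22)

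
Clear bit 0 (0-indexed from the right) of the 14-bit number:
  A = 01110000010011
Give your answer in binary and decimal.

Mask = ~(1 << 0) = 11111111111110
Bit 0 of A is 1, so AND-ing with the mask clears it to 0.
  01110000010011
& 11111111111110
----------------
  01110000010010

Answer: 01110000010010 (7186)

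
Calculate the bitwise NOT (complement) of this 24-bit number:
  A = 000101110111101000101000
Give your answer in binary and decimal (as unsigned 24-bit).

Flip each bit (0->1, 1->0):
  000101110111101000101000
  111010001000010111010111

Answer: 111010001000010111010111 (15238615)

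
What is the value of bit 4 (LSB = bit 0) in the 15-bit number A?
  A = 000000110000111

Bit 4 is the 5th from the right.
  000000110000111
            ^
That bit is 0.

Answer: 0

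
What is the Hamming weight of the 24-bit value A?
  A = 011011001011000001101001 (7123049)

011011001011000001101001
1-bits at positions (from bit 0 = LSB): 0, 3, 5, 6, 12, 13, 15, 18, 19, 21, 22
Count = 11

Answer: 11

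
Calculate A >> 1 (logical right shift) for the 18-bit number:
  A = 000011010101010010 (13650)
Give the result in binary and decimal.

Logical shift right by 1: drop the bottom 1 bit(s), prepend 1 zero(s) on the left.
  000011010101010010  ->  keep [00001101010101001], discard [0], prepend 0
= 000001101010101001

Answer: 000001101010101001 (6825)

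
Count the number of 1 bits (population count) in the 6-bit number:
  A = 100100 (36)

100100
1-bits at positions (from bit 0 = LSB): 2, 5
Count = 2

Answer: 2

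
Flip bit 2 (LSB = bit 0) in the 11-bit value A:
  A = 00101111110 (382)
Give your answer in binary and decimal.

Mask = 1 << 2 = 00000000100
Bit 2 of A is 1; XOR with the mask flips it to 0.
  00101111110
^ 00000000100
-------------
  00101111010

Answer: 00101111010 (378)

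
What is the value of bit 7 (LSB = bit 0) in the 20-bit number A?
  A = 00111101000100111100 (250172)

Bit 7 is the 8th from the right.
  00111101000100111100
              ^
That bit is 0.

Answer: 0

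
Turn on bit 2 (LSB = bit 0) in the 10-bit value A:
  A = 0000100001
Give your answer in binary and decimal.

Mask = 1 << 2 = 0000000100
Bit 2 of A is 0, so OR-ing with the mask flips it to 1.
  0000100001
| 0000000100
------------
  0000100101

Answer: 0000100101 (37)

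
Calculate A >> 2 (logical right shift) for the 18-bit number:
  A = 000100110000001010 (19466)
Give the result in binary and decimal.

Logical shift right by 2: drop the bottom 2 bit(s), prepend 2 zero(s) on the left.
  000100110000001010  ->  keep [0001001100000010], discard [10], prepend 00
= 000001001100000010

Answer: 000001001100000010 (4866)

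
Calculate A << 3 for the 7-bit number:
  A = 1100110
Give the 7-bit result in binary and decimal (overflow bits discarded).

Shift left by 3: drop the top 3 bit(s), append 3 zero(s) on the right.
  1100110  ->  discard [110], keep [0110], append 000
= 0110000

Answer: 0110000 (48)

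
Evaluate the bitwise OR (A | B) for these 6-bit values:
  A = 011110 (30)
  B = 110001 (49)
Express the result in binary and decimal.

Apply | to each column (1 where either bit is 1):
  011110
| 110001
--------
  111111

Answer: 111111 (63)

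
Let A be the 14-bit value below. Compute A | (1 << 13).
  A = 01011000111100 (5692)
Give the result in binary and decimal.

Mask = 1 << 13 = 10000000000000
Bit 13 of A is 0, so OR-ing with the mask flips it to 1.
  01011000111100
| 10000000000000
----------------
  11011000111100

Answer: 11011000111100 (13884)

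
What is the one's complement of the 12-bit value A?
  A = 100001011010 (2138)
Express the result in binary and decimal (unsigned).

Flip each bit (0->1, 1->0):
  100001011010
  011110100101

Answer: 011110100101 (1957)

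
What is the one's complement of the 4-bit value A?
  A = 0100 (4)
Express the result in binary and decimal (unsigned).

Flip each bit (0->1, 1->0):
  0100
  1011

Answer: 1011 (11)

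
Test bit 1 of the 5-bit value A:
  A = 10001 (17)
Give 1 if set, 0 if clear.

Bit 1 is the 2nd from the right.
  10001
     ^
That bit is 0.

Answer: 0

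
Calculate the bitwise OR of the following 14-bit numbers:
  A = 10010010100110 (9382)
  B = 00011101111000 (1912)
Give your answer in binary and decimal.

Apply | to each column (1 where either bit is 1):
  10010010100110
| 00011101111000
----------------
  10011111111110

Answer: 10011111111110 (10238)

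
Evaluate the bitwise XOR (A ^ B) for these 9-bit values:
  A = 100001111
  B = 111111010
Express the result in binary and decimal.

Apply ^ to each column (1 where bits differ):
  100001111
^ 111111010
-----------
  011110101

Answer: 011110101 (245)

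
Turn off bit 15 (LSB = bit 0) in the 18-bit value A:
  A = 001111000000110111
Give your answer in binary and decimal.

Mask = ~(1 << 15) = 110111111111111111
Bit 15 of A is 1, so AND-ing with the mask clears it to 0.
  001111000000110111
& 110111111111111111
--------------------
  000111000000110111

Answer: 000111000000110111 (28727)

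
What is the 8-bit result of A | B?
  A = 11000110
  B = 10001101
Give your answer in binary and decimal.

Apply | to each column (1 where either bit is 1):
  11000110
| 10001101
----------
  11001111

Answer: 11001111 (207)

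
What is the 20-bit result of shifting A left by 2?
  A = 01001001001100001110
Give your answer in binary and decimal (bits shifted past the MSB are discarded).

Shift left by 2: drop the top 2 bit(s), append 2 zero(s) on the right.
  01001001001100001110  ->  discard [01], keep [001001001100001110], append 00
= 00100100110000111000

Answer: 00100100110000111000 (150584)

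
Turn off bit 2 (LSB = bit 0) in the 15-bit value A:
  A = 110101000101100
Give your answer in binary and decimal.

Mask = ~(1 << 2) = 111111111111011
Bit 2 of A is 1, so AND-ing with the mask clears it to 0.
  110101000101100
& 111111111111011
-----------------
  110101000101000

Answer: 110101000101000 (27176)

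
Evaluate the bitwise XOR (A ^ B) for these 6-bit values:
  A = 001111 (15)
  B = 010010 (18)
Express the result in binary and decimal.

Apply ^ to each column (1 where bits differ):
  001111
^ 010010
--------
  011101

Answer: 011101 (29)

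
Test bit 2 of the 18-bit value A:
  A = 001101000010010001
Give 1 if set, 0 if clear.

Bit 2 is the 3rd from the right.
  001101000010010001
                 ^
That bit is 0.

Answer: 0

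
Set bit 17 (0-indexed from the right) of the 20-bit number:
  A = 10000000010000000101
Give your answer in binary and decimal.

Mask = 1 << 17 = 00100000000000000000
Bit 17 of A is 0, so OR-ing with the mask flips it to 1.
  10000000010000000101
| 00100000000000000000
----------------------
  10100000010000000101

Answer: 10100000010000000101 (656389)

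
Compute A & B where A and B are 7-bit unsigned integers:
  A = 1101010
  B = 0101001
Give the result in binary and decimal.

Apply & to each column (1 only where both bits are 1):
  1101010
& 0101001
---------
  0101000

Answer: 0101000 (40)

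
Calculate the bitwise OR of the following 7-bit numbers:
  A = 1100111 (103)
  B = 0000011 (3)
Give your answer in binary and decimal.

Apply | to each column (1 where either bit is 1):
  1100111
| 0000011
---------
  1100111

Answer: 1100111 (103)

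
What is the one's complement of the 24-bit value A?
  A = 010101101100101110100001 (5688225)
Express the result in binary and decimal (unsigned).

Flip each bit (0->1, 1->0):
  010101101100101110100001
  101010010011010001011110

Answer: 101010010011010001011110 (11088990)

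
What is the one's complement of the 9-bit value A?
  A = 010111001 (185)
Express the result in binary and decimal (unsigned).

Flip each bit (0->1, 1->0):
  010111001
  101000110

Answer: 101000110 (326)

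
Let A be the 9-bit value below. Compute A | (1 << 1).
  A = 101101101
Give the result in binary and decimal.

Mask = 1 << 1 = 000000010
Bit 1 of A is 0, so OR-ing with the mask flips it to 1.
  101101101
| 000000010
-----------
  101101111

Answer: 101101111 (367)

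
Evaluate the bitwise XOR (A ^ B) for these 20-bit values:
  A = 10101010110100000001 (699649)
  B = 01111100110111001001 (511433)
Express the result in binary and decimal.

Apply ^ to each column (1 where bits differ):
  10101010110100000001
^ 01111100110111001001
----------------------
  11010110000011001000

Answer: 11010110000011001000 (876744)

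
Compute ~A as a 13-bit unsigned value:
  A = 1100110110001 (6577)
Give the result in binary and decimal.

Flip each bit (0->1, 1->0):
  1100110110001
  0011001001110

Answer: 0011001001110 (1614)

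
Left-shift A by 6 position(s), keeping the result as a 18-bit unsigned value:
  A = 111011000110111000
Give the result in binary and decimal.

Shift left by 6: drop the top 6 bit(s), append 6 zero(s) on the right.
  111011000110111000  ->  discard [111011], keep [000110111000], append 000000
= 000110111000000000

Answer: 000110111000000000 (28160)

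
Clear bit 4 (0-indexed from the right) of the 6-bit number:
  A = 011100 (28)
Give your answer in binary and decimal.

Mask = ~(1 << 4) = 101111
Bit 4 of A is 1, so AND-ing with the mask clears it to 0.
  011100
& 101111
--------
  001100

Answer: 001100 (12)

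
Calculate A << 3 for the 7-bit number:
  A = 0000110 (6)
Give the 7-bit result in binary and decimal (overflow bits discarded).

Shift left by 3: drop the top 3 bit(s), append 3 zero(s) on the right.
  0000110  ->  discard [000], keep [0110], append 000
= 0110000

Answer: 0110000 (48)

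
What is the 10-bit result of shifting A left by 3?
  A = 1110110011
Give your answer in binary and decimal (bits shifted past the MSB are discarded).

Shift left by 3: drop the top 3 bit(s), append 3 zero(s) on the right.
  1110110011  ->  discard [111], keep [0110011], append 000
= 0110011000

Answer: 0110011000 (408)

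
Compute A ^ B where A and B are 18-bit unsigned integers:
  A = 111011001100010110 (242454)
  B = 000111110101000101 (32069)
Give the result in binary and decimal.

Apply ^ to each column (1 where bits differ):
  111011001100010110
^ 000111110101000101
--------------------
  111100111001010011

Answer: 111100111001010011 (249427)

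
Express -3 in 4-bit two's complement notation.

1. Binary of +3:  0011
2. Invert bits:     1100
3. Add 1:           1101

Answer: 1101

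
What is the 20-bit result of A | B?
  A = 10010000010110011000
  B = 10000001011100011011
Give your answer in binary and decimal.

Apply | to each column (1 where either bit is 1):
  10010000010110011000
| 10000001011100011011
----------------------
  10010001011110011011

Answer: 10010001011110011011 (595867)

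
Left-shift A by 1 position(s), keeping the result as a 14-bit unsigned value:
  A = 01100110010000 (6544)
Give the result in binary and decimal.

Shift left by 1: drop the top 1 bit(s), append 1 zero(s) on the right.
  01100110010000  ->  discard [0], keep [1100110010000], append 0
= 11001100100000

Answer: 11001100100000 (13088)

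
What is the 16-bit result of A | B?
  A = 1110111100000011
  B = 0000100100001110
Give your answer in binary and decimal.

Apply | to each column (1 where either bit is 1):
  1110111100000011
| 0000100100001110
------------------
  1110111100001111

Answer: 1110111100001111 (61199)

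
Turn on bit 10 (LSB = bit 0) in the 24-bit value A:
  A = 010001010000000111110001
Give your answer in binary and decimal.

Mask = 1 << 10 = 000000000000010000000000
Bit 10 of A is 0, so OR-ing with the mask flips it to 1.
  010001010000000111110001
| 000000000000010000000000
--------------------------
  010001010000010111110001

Answer: 010001010000010111110001 (4523505)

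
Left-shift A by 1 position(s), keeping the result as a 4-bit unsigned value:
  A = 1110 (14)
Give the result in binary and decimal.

Shift left by 1: drop the top 1 bit(s), append 1 zero(s) on the right.
  1110  ->  discard [1], keep [110], append 0
= 1100

Answer: 1100 (12)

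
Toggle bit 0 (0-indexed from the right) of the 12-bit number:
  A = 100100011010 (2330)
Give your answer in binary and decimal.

Mask = 1 << 0 = 000000000001
Bit 0 of A is 0; XOR with the mask flips it to 1.
  100100011010
^ 000000000001
--------------
  100100011011

Answer: 100100011011 (2331)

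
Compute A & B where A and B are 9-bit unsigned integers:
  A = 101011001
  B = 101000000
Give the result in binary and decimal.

Apply & to each column (1 only where both bits are 1):
  101011001
& 101000000
-----------
  101000000

Answer: 101000000 (320)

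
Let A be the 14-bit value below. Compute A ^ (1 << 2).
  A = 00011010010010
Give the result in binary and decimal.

Mask = 1 << 2 = 00000000000100
Bit 2 of A is 0; XOR with the mask flips it to 1.
  00011010010010
^ 00000000000100
----------------
  00011010010110

Answer: 00011010010110 (1686)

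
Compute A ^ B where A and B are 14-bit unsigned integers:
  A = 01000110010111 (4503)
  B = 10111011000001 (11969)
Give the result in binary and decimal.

Apply ^ to each column (1 where bits differ):
  01000110010111
^ 10111011000001
----------------
  11111101010110

Answer: 11111101010110 (16214)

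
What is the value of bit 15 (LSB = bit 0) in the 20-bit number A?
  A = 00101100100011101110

Bit 15 is the 16th from the right.
  00101100100011101110
      ^
That bit is 1.

Answer: 1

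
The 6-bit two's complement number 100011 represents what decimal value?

MSB is 1, so the value is negative. Find the magnitude:
1. Invert bits:  011100
2. Add 1:        011101  = 29
3. Apply sign:   -29

Answer: -29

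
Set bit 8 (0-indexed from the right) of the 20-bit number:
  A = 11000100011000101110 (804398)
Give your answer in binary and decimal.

Mask = 1 << 8 = 00000000000100000000
Bit 8 of A is 0, so OR-ing with the mask flips it to 1.
  11000100011000101110
| 00000000000100000000
----------------------
  11000100011100101110

Answer: 11000100011100101110 (804654)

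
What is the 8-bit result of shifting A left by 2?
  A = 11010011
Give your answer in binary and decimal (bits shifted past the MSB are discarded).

Shift left by 2: drop the top 2 bit(s), append 2 zero(s) on the right.
  11010011  ->  discard [11], keep [010011], append 00
= 01001100

Answer: 01001100 (76)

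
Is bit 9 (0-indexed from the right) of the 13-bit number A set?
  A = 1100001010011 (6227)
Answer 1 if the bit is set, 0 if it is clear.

Bit 9 is the 10th from the right.
  1100001010011
     ^
That bit is 0.

Answer: 0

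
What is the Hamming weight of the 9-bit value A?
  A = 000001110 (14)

000001110
1-bits at positions (from bit 0 = LSB): 1, 2, 3
Count = 3

Answer: 3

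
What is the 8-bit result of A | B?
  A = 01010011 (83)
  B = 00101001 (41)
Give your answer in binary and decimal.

Apply | to each column (1 where either bit is 1):
  01010011
| 00101001
----------
  01111011

Answer: 01111011 (123)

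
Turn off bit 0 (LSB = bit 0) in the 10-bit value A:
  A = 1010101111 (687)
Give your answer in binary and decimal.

Mask = ~(1 << 0) = 1111111110
Bit 0 of A is 1, so AND-ing with the mask clears it to 0.
  1010101111
& 1111111110
------------
  1010101110

Answer: 1010101110 (686)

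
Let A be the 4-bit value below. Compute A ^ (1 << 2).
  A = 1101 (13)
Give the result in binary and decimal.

Mask = 1 << 2 = 0100
Bit 2 of A is 1; XOR with the mask flips it to 0.
  1101
^ 0100
------
  1001

Answer: 1001 (9)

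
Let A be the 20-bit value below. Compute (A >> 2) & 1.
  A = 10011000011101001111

Bit 2 is the 3rd from the right.
  10011000011101001111
                   ^
That bit is 1.

Answer: 1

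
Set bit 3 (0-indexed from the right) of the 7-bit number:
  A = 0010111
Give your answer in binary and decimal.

Mask = 1 << 3 = 0001000
Bit 3 of A is 0, so OR-ing with the mask flips it to 1.
  0010111
| 0001000
---------
  0011111

Answer: 0011111 (31)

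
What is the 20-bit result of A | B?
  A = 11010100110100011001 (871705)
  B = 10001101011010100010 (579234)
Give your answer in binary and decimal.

Apply | to each column (1 where either bit is 1):
  11010100110100011001
| 10001101011010100010
----------------------
  11011101111110111011

Answer: 11011101111110111011 (909243)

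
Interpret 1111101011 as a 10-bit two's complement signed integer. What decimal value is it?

MSB is 1, so the value is negative. Find the magnitude:
1. Invert bits:  0000010100
2. Add 1:        0000010101  = 21
3. Apply sign:   -21

Answer: -21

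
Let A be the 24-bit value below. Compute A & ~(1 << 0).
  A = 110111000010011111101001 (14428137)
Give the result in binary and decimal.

Mask = ~(1 << 0) = 111111111111111111111110
Bit 0 of A is 1, so AND-ing with the mask clears it to 0.
  110111000010011111101001
& 111111111111111111111110
--------------------------
  110111000010011111101000

Answer: 110111000010011111101000 (14428136)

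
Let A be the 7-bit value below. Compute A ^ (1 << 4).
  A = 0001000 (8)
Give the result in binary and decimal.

Mask = 1 << 4 = 0010000
Bit 4 of A is 0; XOR with the mask flips it to 1.
  0001000
^ 0010000
---------
  0011000

Answer: 0011000 (24)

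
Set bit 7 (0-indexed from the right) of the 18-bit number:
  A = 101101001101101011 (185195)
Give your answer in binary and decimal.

Mask = 1 << 7 = 000000000010000000
Bit 7 of A is 0, so OR-ing with the mask flips it to 1.
  101101001101101011
| 000000000010000000
--------------------
  101101001111101011

Answer: 101101001111101011 (185323)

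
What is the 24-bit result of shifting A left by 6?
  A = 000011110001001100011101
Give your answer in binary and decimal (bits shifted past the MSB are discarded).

Shift left by 6: drop the top 6 bit(s), append 6 zero(s) on the right.
  000011110001001100011101  ->  discard [000011], keep [110001001100011101], append 000000
= 110001001100011101000000

Answer: 110001001100011101000000 (12896064)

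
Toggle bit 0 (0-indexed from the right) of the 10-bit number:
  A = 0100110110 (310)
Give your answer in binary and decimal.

Mask = 1 << 0 = 0000000001
Bit 0 of A is 0; XOR with the mask flips it to 1.
  0100110110
^ 0000000001
------------
  0100110111

Answer: 0100110111 (311)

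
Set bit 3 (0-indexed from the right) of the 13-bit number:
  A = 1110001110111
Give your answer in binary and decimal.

Mask = 1 << 3 = 0000000001000
Bit 3 of A is 0, so OR-ing with the mask flips it to 1.
  1110001110111
| 0000000001000
---------------
  1110001111111

Answer: 1110001111111 (7295)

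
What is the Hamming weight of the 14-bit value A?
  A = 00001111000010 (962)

00001111000010
1-bits at positions (from bit 0 = LSB): 1, 6, 7, 8, 9
Count = 5

Answer: 5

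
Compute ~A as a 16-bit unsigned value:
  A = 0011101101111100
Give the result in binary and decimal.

Flip each bit (0->1, 1->0):
  0011101101111100
  1100010010000011

Answer: 1100010010000011 (50307)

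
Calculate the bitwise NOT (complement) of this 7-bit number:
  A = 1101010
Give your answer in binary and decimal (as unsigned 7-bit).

Flip each bit (0->1, 1->0):
  1101010
  0010101

Answer: 0010101 (21)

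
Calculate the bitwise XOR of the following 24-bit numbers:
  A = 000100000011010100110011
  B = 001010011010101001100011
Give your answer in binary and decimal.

Apply ^ to each column (1 where bits differ):
  000100000011010100110011
^ 001010011010101001100011
--------------------------
  001110011001111101010000

Answer: 001110011001111101010000 (3776336)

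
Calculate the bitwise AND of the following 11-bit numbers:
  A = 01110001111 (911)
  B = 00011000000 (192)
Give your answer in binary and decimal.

Apply & to each column (1 only where both bits are 1):
  01110001111
& 00011000000
-------------
  00010000000

Answer: 00010000000 (128)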